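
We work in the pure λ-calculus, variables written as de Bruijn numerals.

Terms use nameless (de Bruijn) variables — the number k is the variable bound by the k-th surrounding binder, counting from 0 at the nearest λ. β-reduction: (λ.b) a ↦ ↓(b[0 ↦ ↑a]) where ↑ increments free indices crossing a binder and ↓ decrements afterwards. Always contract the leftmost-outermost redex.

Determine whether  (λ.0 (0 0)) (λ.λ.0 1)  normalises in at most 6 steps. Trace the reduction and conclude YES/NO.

  start: (λ.0 (0 0)) (λ.λ.0 1)
  [1] (λ.λ.0 1) ((λ.λ.0 1) (λ.λ.0 1))
  [2] λ.0 ((λ.λ.0 1) (λ.λ.0 1))
  [3] λ.0 (λ.0 (λ.λ.0 1))

Answer: YES — reaches normal form λ.0 (λ.0 (λ.λ.0 1)) in 3 ≤ 6 steps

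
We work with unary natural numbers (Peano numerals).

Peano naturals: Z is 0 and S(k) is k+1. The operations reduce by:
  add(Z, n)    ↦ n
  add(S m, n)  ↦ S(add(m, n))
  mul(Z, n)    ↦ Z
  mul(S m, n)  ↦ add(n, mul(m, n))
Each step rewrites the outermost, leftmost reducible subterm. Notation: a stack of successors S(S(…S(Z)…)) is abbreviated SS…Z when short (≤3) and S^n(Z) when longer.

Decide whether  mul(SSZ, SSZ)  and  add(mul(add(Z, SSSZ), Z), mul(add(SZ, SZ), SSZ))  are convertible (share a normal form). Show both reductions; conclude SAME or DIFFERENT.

Answer: SAME — A ⇓ S^4(Z), B ⇓ S^4(Z)

Working:
Term A:
  start: mul(SSZ, SSZ)
  step 1: add(SSZ, mul(SZ, SSZ))
  step 2: S(add(SZ, mul(SZ, SSZ)))
  step 3: S(S(add(Z, mul(SZ, SSZ))))
  step 4: S(S(mul(SZ, SSZ)))
  step 5: S(S(add(SSZ, mul(Z, SSZ))))
  step 6: S(S(S(add(SZ, mul(Z, SSZ)))))
  step 7: S(S(S(S(add(Z, mul(Z, SSZ))))))
  step 8: S(S(S(S(mul(Z, SSZ)))))
  step 9: S^4(Z)

Term B:
  start: add(mul(add(Z, SSSZ), Z), mul(add(SZ, SZ), SSZ))
  step 1: add(mul(SSSZ, Z), mul(add(SZ, SZ), SSZ))
  step 2: add(add(Z, mul(SSZ, Z)), mul(add(SZ, SZ), SSZ))
  step 3: add(mul(SSZ, Z), mul(add(SZ, SZ), SSZ))
  step 4: add(add(Z, mul(SZ, Z)), mul(add(SZ, SZ), SSZ))
  step 5: add(mul(SZ, Z), mul(add(SZ, SZ), SSZ))
  step 6: add(add(Z, mul(Z, Z)), mul(add(SZ, SZ), SSZ))
  step 7: add(mul(Z, Z), mul(add(SZ, SZ), SSZ))
  step 8: add(Z, mul(add(SZ, SZ), SSZ))
  step 9: mul(add(SZ, SZ), SSZ)
  step 10: mul(S(add(Z, SZ)), SSZ)
  step 11: add(SSZ, mul(add(Z, SZ), SSZ))
  step 12: S(add(SZ, mul(add(Z, SZ), SSZ)))
  step 13: S(S(add(Z, mul(add(Z, SZ), SSZ))))
  step 14: S(S(mul(add(Z, SZ), SSZ)))
  step 15: S(S(mul(SZ, SSZ)))
  step 16: S(S(add(SSZ, mul(Z, SSZ))))
  step 17: S(S(S(add(SZ, mul(Z, SSZ)))))
  step 18: S(S(S(S(add(Z, mul(Z, SSZ))))))
  step 19: S(S(S(S(mul(Z, SSZ)))))
  step 20: S^4(Z)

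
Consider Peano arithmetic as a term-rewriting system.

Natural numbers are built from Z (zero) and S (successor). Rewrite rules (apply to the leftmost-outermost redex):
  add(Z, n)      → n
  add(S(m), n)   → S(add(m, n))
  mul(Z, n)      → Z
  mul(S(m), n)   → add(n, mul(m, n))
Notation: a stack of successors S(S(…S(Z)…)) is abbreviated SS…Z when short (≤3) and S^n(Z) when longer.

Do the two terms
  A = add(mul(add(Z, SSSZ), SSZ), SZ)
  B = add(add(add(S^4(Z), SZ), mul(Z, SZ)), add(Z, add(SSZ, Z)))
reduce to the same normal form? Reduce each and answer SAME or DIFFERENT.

Term A:
  start: add(mul(add(Z, SSSZ), SSZ), SZ)
  →1  add(mul(SSSZ, SSZ), SZ)
  →2  add(add(SSZ, mul(SSZ, SSZ)), SZ)
  →3  add(S(add(SZ, mul(SSZ, SSZ))), SZ)
  →4  S(add(add(SZ, mul(SSZ, SSZ)), SZ))
  →5  S(add(S(add(Z, mul(SSZ, SSZ))), SZ))
  →6  S(S(add(add(Z, mul(SSZ, SSZ)), SZ)))
  →7  S(S(add(mul(SSZ, SSZ), SZ)))
  →8  S(S(add(add(SSZ, mul(SZ, SSZ)), SZ)))
  →9  S(S(add(S(add(SZ, mul(SZ, SSZ))), SZ)))
  →10  S(S(S(add(add(SZ, mul(SZ, SSZ)), SZ))))
  →11  S(S(S(add(S(add(Z, mul(SZ, SSZ))), SZ))))
  →12  S(S(S(S(add(add(Z, mul(SZ, SSZ)), SZ)))))
  →13  S(S(S(S(add(mul(SZ, SSZ), SZ)))))
  →14  S(S(S(S(add(add(SSZ, mul(Z, SSZ)), SZ)))))
  →15  S(S(S(S(add(S(add(SZ, mul(Z, SSZ))), SZ)))))
  →16  S(S(S(S(S(add(add(SZ, mul(Z, SSZ)), SZ))))))
  →17  S(S(S(S(S(add(S(add(Z, mul(Z, SSZ))), SZ))))))
  →18  S(S(S(S(S(S(add(add(Z, mul(Z, SSZ)), SZ)))))))
  →19  S(S(S(S(S(S(add(mul(Z, SSZ), SZ)))))))
  →20  S(S(S(S(S(S(add(Z, SZ)))))))
  →21  S^7(Z)

Term B:
  start: add(add(add(S^4(Z), SZ), mul(Z, SZ)), add(Z, add(SSZ, Z)))
  →1  add(add(S(add(SSSZ, SZ)), mul(Z, SZ)), add(Z, add(SSZ, Z)))
  →2  add(S(add(add(SSSZ, SZ), mul(Z, SZ))), add(Z, add(SSZ, Z)))
  →3  S(add(add(add(SSSZ, SZ), mul(Z, SZ)), add(Z, add(SSZ, Z))))
  →4  S(add(add(S(add(SSZ, SZ)), mul(Z, SZ)), add(Z, add(SSZ, Z))))
  →5  S(add(S(add(add(SSZ, SZ), mul(Z, SZ))), add(Z, add(SSZ, Z))))
  →6  S(S(add(add(add(SSZ, SZ), mul(Z, SZ)), add(Z, add(SSZ, Z)))))
  →7  S(S(add(add(S(add(SZ, SZ)), mul(Z, SZ)), add(Z, add(SSZ, Z)))))
  →8  S(S(add(S(add(add(SZ, SZ), mul(Z, SZ))), add(Z, add(SSZ, Z)))))
  →9  S(S(S(add(add(add(SZ, SZ), mul(Z, SZ)), add(Z, add(SSZ, Z))))))
  →10  S(S(S(add(add(S(add(Z, SZ)), mul(Z, SZ)), add(Z, add(SSZ, Z))))))
  →11  S(S(S(add(S(add(add(Z, SZ), mul(Z, SZ))), add(Z, add(SSZ, Z))))))
  →12  S(S(S(S(add(add(add(Z, SZ), mul(Z, SZ)), add(Z, add(SSZ, Z)))))))
  →13  S(S(S(S(add(add(SZ, mul(Z, SZ)), add(Z, add(SSZ, Z)))))))
  →14  S(S(S(S(add(S(add(Z, mul(Z, SZ))), add(Z, add(SSZ, Z)))))))
  →15  S(S(S(S(S(add(add(Z, mul(Z, SZ)), add(Z, add(SSZ, Z))))))))
  →16  S(S(S(S(S(add(mul(Z, SZ), add(Z, add(SSZ, Z))))))))
  →17  S(S(S(S(S(add(Z, add(Z, add(SSZ, Z))))))))
  →18  S(S(S(S(S(add(Z, add(SSZ, Z)))))))
  →19  S(S(S(S(S(add(SSZ, Z))))))
  →20  S(S(S(S(S(S(add(SZ, Z)))))))
  →21  S(S(S(S(S(S(S(add(Z, Z))))))))
  →22  S^7(Z)

Answer: SAME — A ⇓ S^7(Z), B ⇓ S^7(Z)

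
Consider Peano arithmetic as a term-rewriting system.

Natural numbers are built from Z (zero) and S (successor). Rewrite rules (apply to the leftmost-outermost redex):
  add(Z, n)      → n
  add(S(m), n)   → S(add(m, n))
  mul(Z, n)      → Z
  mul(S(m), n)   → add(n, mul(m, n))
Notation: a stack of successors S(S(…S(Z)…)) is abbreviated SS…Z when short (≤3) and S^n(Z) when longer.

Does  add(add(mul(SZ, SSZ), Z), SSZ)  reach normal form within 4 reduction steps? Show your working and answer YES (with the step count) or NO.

Answer: NO — after 4 steps the term is S(add(add(add(SZ, mul(Z, SSZ)), Z), SSZ)), not yet normal

Reduction:
  start: add(add(mul(SZ, SSZ), Z), SSZ)
  →1  add(add(add(SSZ, mul(Z, SSZ)), Z), SSZ)
  →2  add(add(S(add(SZ, mul(Z, SSZ))), Z), SSZ)
  →3  add(S(add(add(SZ, mul(Z, SSZ)), Z)), SSZ)
  →4  S(add(add(add(SZ, mul(Z, SSZ)), Z), SSZ))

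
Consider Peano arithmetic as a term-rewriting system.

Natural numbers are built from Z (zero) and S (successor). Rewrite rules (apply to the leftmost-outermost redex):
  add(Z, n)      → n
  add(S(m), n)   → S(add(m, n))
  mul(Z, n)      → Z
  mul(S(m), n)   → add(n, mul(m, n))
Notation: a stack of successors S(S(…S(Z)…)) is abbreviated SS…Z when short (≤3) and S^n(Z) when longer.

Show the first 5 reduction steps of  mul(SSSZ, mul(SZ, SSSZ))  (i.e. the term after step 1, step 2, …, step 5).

Answer: after 5 steps: S(add(S(add(SZ, mul(Z, SSSZ))), mul(SSZ, mul(SZ, SSSZ))))

Derivation:
  start: mul(SSSZ, mul(SZ, SSSZ))
  step 1: add(mul(SZ, SSSZ), mul(SSZ, mul(SZ, SSSZ)))
  step 2: add(add(SSSZ, mul(Z, SSSZ)), mul(SSZ, mul(SZ, SSSZ)))
  step 3: add(S(add(SSZ, mul(Z, SSSZ))), mul(SSZ, mul(SZ, SSSZ)))
  step 4: S(add(add(SSZ, mul(Z, SSSZ)), mul(SSZ, mul(SZ, SSSZ))))
  step 5: S(add(S(add(SZ, mul(Z, SSSZ))), mul(SSZ, mul(SZ, SSSZ))))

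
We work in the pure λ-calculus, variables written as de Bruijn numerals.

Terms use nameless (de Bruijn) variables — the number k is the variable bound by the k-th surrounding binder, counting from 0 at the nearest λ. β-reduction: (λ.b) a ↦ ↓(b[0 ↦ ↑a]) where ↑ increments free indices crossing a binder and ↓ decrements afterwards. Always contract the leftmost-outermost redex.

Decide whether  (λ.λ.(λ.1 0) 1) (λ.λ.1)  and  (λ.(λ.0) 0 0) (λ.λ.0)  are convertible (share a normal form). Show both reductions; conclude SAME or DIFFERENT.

Term A:
  start: (λ.λ.(λ.1 0) 1) (λ.λ.1)
  [1] λ.(λ.1 0) (λ.λ.1)
  [2] λ.0 (λ.λ.1)

Term B:
  start: (λ.(λ.0) 0 0) (λ.λ.0)
  [1] (λ.0) (λ.λ.0) (λ.λ.0)
  [2] (λ.λ.0) (λ.λ.0)
  [3] λ.0

Answer: DIFFERENT — A ⇓ λ.0 (λ.λ.1), B ⇓ λ.0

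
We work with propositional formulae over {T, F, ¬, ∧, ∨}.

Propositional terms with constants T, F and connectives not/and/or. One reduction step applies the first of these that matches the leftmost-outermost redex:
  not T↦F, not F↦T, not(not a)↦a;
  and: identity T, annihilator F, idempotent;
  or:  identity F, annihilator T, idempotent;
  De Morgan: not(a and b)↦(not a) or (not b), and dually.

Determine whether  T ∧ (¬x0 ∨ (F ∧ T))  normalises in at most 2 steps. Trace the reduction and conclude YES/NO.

Answer: NO — after 2 steps the term is ¬x0 ∨ F, not yet normal

Reduction:
  start: T ∧ (¬x0 ∨ (F ∧ T))
  step 1: ¬x0 ∨ (F ∧ T)
  step 2: ¬x0 ∨ F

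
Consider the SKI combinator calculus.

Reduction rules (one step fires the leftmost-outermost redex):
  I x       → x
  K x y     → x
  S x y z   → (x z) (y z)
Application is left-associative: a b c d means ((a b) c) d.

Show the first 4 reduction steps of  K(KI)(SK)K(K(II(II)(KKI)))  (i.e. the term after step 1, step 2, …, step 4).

Answer: after 4 steps: K(I(II)(KKI))

Derivation:
  start: K(KI)(SK)K(K(II(II)(KKI)))
  [1] KIK(K(II(II)(KKI)))
  [2] I(K(II(II)(KKI)))
  [3] K(II(II)(KKI))
  [4] K(I(II)(KKI))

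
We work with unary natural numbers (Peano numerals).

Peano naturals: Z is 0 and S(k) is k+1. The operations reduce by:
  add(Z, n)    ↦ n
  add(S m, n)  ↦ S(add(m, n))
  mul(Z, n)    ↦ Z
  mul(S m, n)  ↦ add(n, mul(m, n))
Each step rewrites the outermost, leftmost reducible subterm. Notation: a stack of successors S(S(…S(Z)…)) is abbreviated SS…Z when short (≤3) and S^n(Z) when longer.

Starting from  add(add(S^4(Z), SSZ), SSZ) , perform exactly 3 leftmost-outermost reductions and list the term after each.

  start: add(add(S^4(Z), SSZ), SSZ)
  →1  add(S(add(SSSZ, SSZ)), SSZ)
  →2  S(add(add(SSSZ, SSZ), SSZ))
  →3  S(add(S(add(SSZ, SSZ)), SSZ))

Answer: after 3 steps: S(add(S(add(SSZ, SSZ)), SSZ))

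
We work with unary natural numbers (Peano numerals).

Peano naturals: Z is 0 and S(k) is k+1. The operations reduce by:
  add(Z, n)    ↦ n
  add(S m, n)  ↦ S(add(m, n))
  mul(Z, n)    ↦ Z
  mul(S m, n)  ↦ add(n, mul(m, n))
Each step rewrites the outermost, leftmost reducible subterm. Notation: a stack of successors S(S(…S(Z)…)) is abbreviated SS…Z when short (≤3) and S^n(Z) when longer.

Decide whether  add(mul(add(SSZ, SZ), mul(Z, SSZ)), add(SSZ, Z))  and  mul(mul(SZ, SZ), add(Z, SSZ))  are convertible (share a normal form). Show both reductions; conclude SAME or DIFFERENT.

Term A:
  start: add(mul(add(SSZ, SZ), mul(Z, SSZ)), add(SSZ, Z))
  step 1: add(mul(S(add(SZ, SZ)), mul(Z, SSZ)), add(SSZ, Z))
  step 2: add(add(mul(Z, SSZ), mul(add(SZ, SZ), mul(Z, SSZ))), add(SSZ, Z))
  step 3: add(add(Z, mul(add(SZ, SZ), mul(Z, SSZ))), add(SSZ, Z))
  step 4: add(mul(add(SZ, SZ), mul(Z, SSZ)), add(SSZ, Z))
  step 5: add(mul(S(add(Z, SZ)), mul(Z, SSZ)), add(SSZ, Z))
  step 6: add(add(mul(Z, SSZ), mul(add(Z, SZ), mul(Z, SSZ))), add(SSZ, Z))
  step 7: add(add(Z, mul(add(Z, SZ), mul(Z, SSZ))), add(SSZ, Z))
  step 8: add(mul(add(Z, SZ), mul(Z, SSZ)), add(SSZ, Z))
  step 9: add(mul(SZ, mul(Z, SSZ)), add(SSZ, Z))
  step 10: add(add(mul(Z, SSZ), mul(Z, mul(Z, SSZ))), add(SSZ, Z))
  step 11: add(add(Z, mul(Z, mul(Z, SSZ))), add(SSZ, Z))
  step 12: add(mul(Z, mul(Z, SSZ)), add(SSZ, Z))
  step 13: add(Z, add(SSZ, Z))
  step 14: add(SSZ, Z)
  step 15: S(add(SZ, Z))
  step 16: S(S(add(Z, Z)))
  step 17: SSZ

Term B:
  start: mul(mul(SZ, SZ), add(Z, SSZ))
  step 1: mul(add(SZ, mul(Z, SZ)), add(Z, SSZ))
  step 2: mul(S(add(Z, mul(Z, SZ))), add(Z, SSZ))
  step 3: add(add(Z, SSZ), mul(add(Z, mul(Z, SZ)), add(Z, SSZ)))
  step 4: add(SSZ, mul(add(Z, mul(Z, SZ)), add(Z, SSZ)))
  step 5: S(add(SZ, mul(add(Z, mul(Z, SZ)), add(Z, SSZ))))
  step 6: S(S(add(Z, mul(add(Z, mul(Z, SZ)), add(Z, SSZ)))))
  step 7: S(S(mul(add(Z, mul(Z, SZ)), add(Z, SSZ))))
  step 8: S(S(mul(mul(Z, SZ), add(Z, SSZ))))
  step 9: S(S(mul(Z, add(Z, SSZ))))
  step 10: SSZ

Answer: SAME — A ⇓ SSZ, B ⇓ SSZ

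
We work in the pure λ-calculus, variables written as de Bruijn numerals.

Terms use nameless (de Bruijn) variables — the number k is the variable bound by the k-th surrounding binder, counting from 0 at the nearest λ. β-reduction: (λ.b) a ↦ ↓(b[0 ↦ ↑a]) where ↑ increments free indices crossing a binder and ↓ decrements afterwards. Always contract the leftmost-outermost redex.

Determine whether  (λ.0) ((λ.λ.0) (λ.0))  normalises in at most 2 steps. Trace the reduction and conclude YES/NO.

Answer: YES — reaches normal form λ.0 in 2 ≤ 2 steps

Reduction:
  start: (λ.0) ((λ.λ.0) (λ.0))
  [1] (λ.λ.0) (λ.0)
  [2] λ.0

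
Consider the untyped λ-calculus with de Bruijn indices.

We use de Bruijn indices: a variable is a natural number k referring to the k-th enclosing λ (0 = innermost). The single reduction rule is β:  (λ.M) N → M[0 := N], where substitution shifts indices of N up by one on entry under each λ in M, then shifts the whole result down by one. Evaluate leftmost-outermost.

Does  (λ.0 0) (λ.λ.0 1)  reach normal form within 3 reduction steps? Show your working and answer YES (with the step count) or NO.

Answer: YES — reaches normal form λ.0 (λ.λ.0 1) in 2 ≤ 3 steps

Working:
  start: (λ.0 0) (λ.λ.0 1)
  →1  (λ.λ.0 1) (λ.λ.0 1)
  →2  λ.0 (λ.λ.0 1)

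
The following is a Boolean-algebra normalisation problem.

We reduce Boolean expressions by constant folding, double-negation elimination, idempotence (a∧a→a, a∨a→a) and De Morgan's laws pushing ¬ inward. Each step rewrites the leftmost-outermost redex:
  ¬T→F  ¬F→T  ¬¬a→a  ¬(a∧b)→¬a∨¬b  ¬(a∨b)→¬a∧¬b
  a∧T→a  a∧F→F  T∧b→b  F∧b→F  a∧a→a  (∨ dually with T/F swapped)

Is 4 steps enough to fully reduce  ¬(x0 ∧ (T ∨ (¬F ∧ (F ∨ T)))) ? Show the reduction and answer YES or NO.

Answer: NO — after 4 steps the term is ¬x0 ∨ F, not yet normal

Reduction:
  start: ¬(x0 ∧ (T ∨ (¬F ∧ (F ∨ T))))
  [1] ¬x0 ∨ ¬(T ∨ (¬F ∧ (F ∨ T)))
  [2] ¬x0 ∨ (¬T ∧ ¬(¬F ∧ (F ∨ T)))
  [3] ¬x0 ∨ (F ∧ ¬(¬F ∧ (F ∨ T)))
  [4] ¬x0 ∨ F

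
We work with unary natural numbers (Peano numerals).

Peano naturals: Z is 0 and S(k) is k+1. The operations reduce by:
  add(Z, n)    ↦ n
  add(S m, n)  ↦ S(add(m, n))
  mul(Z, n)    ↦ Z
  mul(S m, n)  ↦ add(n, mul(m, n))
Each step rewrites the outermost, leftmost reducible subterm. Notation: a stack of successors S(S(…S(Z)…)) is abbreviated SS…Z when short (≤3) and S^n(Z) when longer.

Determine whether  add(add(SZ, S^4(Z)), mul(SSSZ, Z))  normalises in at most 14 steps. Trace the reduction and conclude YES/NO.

Answer: NO — after 14 steps the term is S(S(S(S(S(mul(Z, Z)))))), not yet normal

Derivation:
  start: add(add(SZ, S^4(Z)), mul(SSSZ, Z))
  [1] add(S(add(Z, S^4(Z))), mul(SSSZ, Z))
  [2] S(add(add(Z, S^4(Z)), mul(SSSZ, Z)))
  [3] S(add(S^4(Z), mul(SSSZ, Z)))
  [4] S(S(add(SSSZ, mul(SSSZ, Z))))
  [5] S(S(S(add(SSZ, mul(SSSZ, Z)))))
  [6] S(S(S(S(add(SZ, mul(SSSZ, Z))))))
  [7] S(S(S(S(S(add(Z, mul(SSSZ, Z)))))))
  [8] S(S(S(S(S(mul(SSSZ, Z))))))
  [9] S(S(S(S(S(add(Z, mul(SSZ, Z)))))))
  [10] S(S(S(S(S(mul(SSZ, Z))))))
  [11] S(S(S(S(S(add(Z, mul(SZ, Z)))))))
  [12] S(S(S(S(S(mul(SZ, Z))))))
  [13] S(S(S(S(S(add(Z, mul(Z, Z)))))))
  [14] S(S(S(S(S(mul(Z, Z))))))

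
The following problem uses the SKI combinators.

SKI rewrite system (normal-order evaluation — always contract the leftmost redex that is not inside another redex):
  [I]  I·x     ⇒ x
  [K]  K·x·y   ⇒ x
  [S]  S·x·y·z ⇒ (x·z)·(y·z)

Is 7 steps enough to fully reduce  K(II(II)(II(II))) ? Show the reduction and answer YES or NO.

  start: K(II(II)(II(II)))
  [1] K(I(II)(II(II)))
  [2] K(II(II(II)))
  [3] K(I(II(II)))
  [4] K(II(II))
  [5] K(I(II))
  [6] K(II)
  [7] KI

Answer: YES — reaches normal form KI in 7 ≤ 7 steps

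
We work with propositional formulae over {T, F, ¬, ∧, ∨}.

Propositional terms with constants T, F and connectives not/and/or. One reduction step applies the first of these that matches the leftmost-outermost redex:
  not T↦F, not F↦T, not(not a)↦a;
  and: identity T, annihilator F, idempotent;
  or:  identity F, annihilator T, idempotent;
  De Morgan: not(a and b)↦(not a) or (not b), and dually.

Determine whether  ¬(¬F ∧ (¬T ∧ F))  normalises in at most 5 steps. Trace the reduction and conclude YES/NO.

  start: ¬(¬F ∧ (¬T ∧ F))
  step 1: ¬¬F ∨ ¬(¬T ∧ F)
  step 2: F ∨ ¬(¬T ∧ F)
  step 3: ¬(¬T ∧ F)
  step 4: ¬¬T ∨ ¬F
  step 5: T ∨ ¬F

Answer: NO — after 5 steps the term is T ∨ ¬F, not yet normal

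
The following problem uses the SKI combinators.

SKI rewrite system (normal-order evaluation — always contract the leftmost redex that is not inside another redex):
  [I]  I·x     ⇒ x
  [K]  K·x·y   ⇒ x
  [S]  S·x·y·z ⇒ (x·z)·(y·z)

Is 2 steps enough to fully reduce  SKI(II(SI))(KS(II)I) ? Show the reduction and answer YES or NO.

Answer: NO — after 2 steps the term is II(SI)(KS(II)I), not yet normal

Derivation:
  start: SKI(II(SI))(KS(II)I)
  [1] K(II(SI))(I(II(SI)))(KS(II)I)
  [2] II(SI)(KS(II)I)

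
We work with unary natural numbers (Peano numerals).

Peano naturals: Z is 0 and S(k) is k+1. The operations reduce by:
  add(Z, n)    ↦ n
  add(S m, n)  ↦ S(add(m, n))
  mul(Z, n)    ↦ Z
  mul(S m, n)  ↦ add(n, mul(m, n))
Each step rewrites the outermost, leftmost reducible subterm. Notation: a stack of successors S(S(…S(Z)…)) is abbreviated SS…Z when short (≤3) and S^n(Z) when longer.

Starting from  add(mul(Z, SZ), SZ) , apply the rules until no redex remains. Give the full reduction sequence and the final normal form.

Answer: normal form = SZ  (in 2 steps)

Working:
  start: add(mul(Z, SZ), SZ)
  step 1: add(Z, SZ)
  step 2: SZ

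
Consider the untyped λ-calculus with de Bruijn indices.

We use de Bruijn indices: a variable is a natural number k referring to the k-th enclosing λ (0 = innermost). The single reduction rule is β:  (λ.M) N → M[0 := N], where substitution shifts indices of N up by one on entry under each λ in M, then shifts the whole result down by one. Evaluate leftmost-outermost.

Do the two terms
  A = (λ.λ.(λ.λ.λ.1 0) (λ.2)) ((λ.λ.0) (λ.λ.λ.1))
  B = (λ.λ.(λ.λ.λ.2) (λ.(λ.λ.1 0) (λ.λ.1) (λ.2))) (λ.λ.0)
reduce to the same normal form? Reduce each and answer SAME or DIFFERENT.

Term A:
  start: (λ.λ.(λ.λ.λ.1 0) (λ.2)) ((λ.λ.0) (λ.λ.λ.1))
  →1  λ.(λ.λ.λ.1 0) (λ.(λ.λ.0) (λ.λ.λ.1))
  →2  λ.λ.λ.1 0

Term B:
  start: (λ.λ.(λ.λ.λ.2) (λ.(λ.λ.1 0) (λ.λ.1) (λ.2))) (λ.λ.0)
  →1  λ.(λ.λ.λ.2) (λ.(λ.λ.1 0) (λ.λ.1) (λ.2))
  →2  λ.λ.λ.λ.(λ.λ.1 0) (λ.λ.1) (λ.4)
  →3  λ.λ.λ.λ.(λ.(λ.λ.1) 0) (λ.4)
  →4  λ.λ.λ.λ.(λ.λ.1) (λ.4)
  →5  λ.λ.λ.λ.λ.λ.5

Answer: DIFFERENT — A ⇓ λ.λ.λ.1 0, B ⇓ λ.λ.λ.λ.λ.λ.5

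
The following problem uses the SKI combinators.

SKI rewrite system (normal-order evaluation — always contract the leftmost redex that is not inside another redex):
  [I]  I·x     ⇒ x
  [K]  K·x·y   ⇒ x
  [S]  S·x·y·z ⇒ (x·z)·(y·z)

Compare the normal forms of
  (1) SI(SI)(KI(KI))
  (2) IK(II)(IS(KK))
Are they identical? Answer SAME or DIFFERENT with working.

Term A:
  start: SI(SI)(KI(KI))
  →1  I(KI(KI))(SI(KI(KI)))
  →2  KI(KI)(SI(KI(KI)))
  →3  I(SI(KI(KI)))
  →4  SI(KI(KI))
  →5  SII

Term B:
  start: IK(II)(IS(KK))
  →1  K(II)(IS(KK))
  →2  II
  →3  I

Answer: DIFFERENT — A ⇓ SII, B ⇓ I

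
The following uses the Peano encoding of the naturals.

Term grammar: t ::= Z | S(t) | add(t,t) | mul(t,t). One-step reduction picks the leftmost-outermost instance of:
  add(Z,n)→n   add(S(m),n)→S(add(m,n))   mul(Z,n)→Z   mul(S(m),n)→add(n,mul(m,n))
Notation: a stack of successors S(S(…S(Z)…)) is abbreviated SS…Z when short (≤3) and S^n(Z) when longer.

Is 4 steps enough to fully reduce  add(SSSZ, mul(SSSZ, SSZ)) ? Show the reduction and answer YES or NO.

  start: add(SSSZ, mul(SSSZ, SSZ))
  [1] S(add(SSZ, mul(SSSZ, SSZ)))
  [2] S(S(add(SZ, mul(SSSZ, SSZ))))
  [3] S(S(S(add(Z, mul(SSSZ, SSZ)))))
  [4] S(S(S(mul(SSSZ, SSZ))))

Answer: NO — after 4 steps the term is S(S(S(mul(SSSZ, SSZ)))), not yet normal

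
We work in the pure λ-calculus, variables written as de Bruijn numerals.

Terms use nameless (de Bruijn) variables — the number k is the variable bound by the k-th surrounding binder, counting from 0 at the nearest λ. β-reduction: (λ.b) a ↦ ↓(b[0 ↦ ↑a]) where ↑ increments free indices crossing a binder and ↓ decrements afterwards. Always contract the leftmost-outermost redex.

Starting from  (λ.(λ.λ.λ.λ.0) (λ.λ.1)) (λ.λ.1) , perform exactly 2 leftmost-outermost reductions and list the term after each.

Answer: after 2 steps: λ.λ.λ.0

Working:
  start: (λ.(λ.λ.λ.λ.0) (λ.λ.1)) (λ.λ.1)
  →1  (λ.λ.λ.λ.0) (λ.λ.1)
  →2  λ.λ.λ.0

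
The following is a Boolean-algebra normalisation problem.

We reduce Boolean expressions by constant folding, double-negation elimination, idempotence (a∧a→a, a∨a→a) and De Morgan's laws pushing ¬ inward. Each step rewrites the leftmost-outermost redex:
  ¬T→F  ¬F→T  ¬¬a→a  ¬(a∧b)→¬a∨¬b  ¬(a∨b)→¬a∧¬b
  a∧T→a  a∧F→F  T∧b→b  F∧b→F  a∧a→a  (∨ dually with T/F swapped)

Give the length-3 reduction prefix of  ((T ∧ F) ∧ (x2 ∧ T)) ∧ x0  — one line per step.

  start: ((T ∧ F) ∧ (x2 ∧ T)) ∧ x0
  →1  (F ∧ (x2 ∧ T)) ∧ x0
  →2  F ∧ x0
  →3  F

Answer: after 3 steps: F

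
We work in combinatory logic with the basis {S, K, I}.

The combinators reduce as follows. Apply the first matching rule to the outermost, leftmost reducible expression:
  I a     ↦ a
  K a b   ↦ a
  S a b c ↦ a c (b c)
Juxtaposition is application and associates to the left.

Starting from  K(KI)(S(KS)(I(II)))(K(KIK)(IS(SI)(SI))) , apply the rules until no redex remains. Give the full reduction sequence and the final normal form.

  start: K(KI)(S(KS)(I(II)))(K(KIK)(IS(SI)(SI)))
  [1] KI(K(KIK)(IS(SI)(SI)))
  [2] I

Answer: normal form = I  (in 2 steps)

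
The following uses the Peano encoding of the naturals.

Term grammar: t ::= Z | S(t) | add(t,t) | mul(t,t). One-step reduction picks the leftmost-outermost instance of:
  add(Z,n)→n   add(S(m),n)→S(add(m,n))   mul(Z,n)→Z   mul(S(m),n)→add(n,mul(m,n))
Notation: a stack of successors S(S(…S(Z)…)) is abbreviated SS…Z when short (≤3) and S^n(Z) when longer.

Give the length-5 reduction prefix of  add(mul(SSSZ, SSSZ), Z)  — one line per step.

Answer: after 5 steps: S(S(add(add(SZ, mul(SSZ, SSSZ)), Z)))

Working:
  start: add(mul(SSSZ, SSSZ), Z)
  step 1: add(add(SSSZ, mul(SSZ, SSSZ)), Z)
  step 2: add(S(add(SSZ, mul(SSZ, SSSZ))), Z)
  step 3: S(add(add(SSZ, mul(SSZ, SSSZ)), Z))
  step 4: S(add(S(add(SZ, mul(SSZ, SSSZ))), Z))
  step 5: S(S(add(add(SZ, mul(SSZ, SSSZ)), Z)))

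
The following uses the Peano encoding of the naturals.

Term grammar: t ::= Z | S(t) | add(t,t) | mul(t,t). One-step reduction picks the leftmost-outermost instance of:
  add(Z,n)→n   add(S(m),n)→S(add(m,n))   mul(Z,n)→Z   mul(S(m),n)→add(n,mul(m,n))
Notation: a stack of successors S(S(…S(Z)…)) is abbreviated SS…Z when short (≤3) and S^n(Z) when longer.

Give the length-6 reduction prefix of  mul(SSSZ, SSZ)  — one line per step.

  start: mul(SSSZ, SSZ)
  step 1: add(SSZ, mul(SSZ, SSZ))
  step 2: S(add(SZ, mul(SSZ, SSZ)))
  step 3: S(S(add(Z, mul(SSZ, SSZ))))
  step 4: S(S(mul(SSZ, SSZ)))
  step 5: S(S(add(SSZ, mul(SZ, SSZ))))
  step 6: S(S(S(add(SZ, mul(SZ, SSZ)))))

Answer: after 6 steps: S(S(S(add(SZ, mul(SZ, SSZ)))))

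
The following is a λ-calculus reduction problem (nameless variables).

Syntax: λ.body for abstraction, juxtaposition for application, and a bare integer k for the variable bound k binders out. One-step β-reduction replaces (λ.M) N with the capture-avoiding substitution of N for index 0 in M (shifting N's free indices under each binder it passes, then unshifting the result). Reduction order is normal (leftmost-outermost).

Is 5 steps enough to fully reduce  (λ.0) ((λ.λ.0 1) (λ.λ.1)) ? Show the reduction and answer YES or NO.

  start: (λ.0) ((λ.λ.0 1) (λ.λ.1))
  [1] (λ.λ.0 1) (λ.λ.1)
  [2] λ.0 (λ.λ.1)

Answer: YES — reaches normal form λ.0 (λ.λ.1) in 2 ≤ 5 steps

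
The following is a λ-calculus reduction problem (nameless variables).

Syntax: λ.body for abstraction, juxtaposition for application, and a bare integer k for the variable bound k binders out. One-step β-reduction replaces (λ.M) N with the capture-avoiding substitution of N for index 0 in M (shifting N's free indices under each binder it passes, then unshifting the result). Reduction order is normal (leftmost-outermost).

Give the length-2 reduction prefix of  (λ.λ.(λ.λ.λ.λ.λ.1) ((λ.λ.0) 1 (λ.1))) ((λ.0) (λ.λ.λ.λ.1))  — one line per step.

Answer: after 2 steps: λ.λ.λ.λ.λ.1

Derivation:
  start: (λ.λ.(λ.λ.λ.λ.λ.1) ((λ.λ.0) 1 (λ.1))) ((λ.0) (λ.λ.λ.λ.1))
  →1  λ.(λ.λ.λ.λ.λ.1) ((λ.λ.0) ((λ.0) (λ.λ.λ.λ.1)) (λ.1))
  →2  λ.λ.λ.λ.λ.1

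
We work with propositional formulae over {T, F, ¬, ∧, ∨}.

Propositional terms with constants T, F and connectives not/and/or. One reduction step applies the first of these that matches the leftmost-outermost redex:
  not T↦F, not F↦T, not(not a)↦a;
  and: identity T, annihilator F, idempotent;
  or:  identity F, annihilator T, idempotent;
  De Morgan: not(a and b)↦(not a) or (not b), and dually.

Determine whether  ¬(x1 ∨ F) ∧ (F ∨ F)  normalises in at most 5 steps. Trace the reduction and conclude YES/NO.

Answer: YES — reaches normal form F in 5 ≤ 5 steps

Reduction:
  start: ¬(x1 ∨ F) ∧ (F ∨ F)
  [1] (¬x1 ∧ ¬F) ∧ (F ∨ F)
  [2] (¬x1 ∧ T) ∧ (F ∨ F)
  [3] ¬x1 ∧ (F ∨ F)
  [4] ¬x1 ∧ F
  [5] F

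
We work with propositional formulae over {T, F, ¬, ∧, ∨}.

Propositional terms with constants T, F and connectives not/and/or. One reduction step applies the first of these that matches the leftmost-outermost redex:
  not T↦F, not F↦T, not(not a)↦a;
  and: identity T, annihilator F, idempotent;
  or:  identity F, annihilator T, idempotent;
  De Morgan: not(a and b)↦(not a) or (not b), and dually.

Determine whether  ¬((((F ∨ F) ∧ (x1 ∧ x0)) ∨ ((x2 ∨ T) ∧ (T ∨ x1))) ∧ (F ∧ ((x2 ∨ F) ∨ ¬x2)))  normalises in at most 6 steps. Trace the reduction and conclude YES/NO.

  start: ¬((((F ∨ F) ∧ (x1 ∧ x0)) ∨ ((x2 ∨ T) ∧ (T ∨ x1))) ∧ (F ∧ ((x2 ∨ F) ∨ ¬x2)))
  step 1: ¬(((F ∨ F) ∧ (x1 ∧ x0)) ∨ ((x2 ∨ T) ∧ (T ∨ x1))) ∨ ¬(F ∧ ((x2 ∨ F) ∨ ¬x2))
  step 2: (¬((F ∨ F) ∧ (x1 ∧ x0)) ∧ ¬((x2 ∨ T) ∧ (T ∨ x1))) ∨ ¬(F ∧ ((x2 ∨ F) ∨ ¬x2))
  step 3: ((¬(F ∨ F) ∨ ¬(x1 ∧ x0)) ∧ ¬((x2 ∨ T) ∧ (T ∨ x1))) ∨ ¬(F ∧ ((x2 ∨ F) ∨ ¬x2))
  step 4: (((¬F ∧ ¬F) ∨ ¬(x1 ∧ x0)) ∧ ¬((x2 ∨ T) ∧ (T ∨ x1))) ∨ ¬(F ∧ ((x2 ∨ F) ∨ ¬x2))
  step 5: ((¬F ∨ ¬(x1 ∧ x0)) ∧ ¬((x2 ∨ T) ∧ (T ∨ x1))) ∨ ¬(F ∧ ((x2 ∨ F) ∨ ¬x2))
  step 6: ((T ∨ ¬(x1 ∧ x0)) ∧ ¬((x2 ∨ T) ∧ (T ∨ x1))) ∨ ¬(F ∧ ((x2 ∨ F) ∨ ¬x2))

Answer: NO — after 6 steps the term is ((T ∨ ¬(x1 ∧ x0)) ∧ ¬((x2 ∨ T) ∧ (T ∨ x1))) ∨ ¬(F ∧ ((x2 ∨ F) ∨ ¬x2)), not yet normal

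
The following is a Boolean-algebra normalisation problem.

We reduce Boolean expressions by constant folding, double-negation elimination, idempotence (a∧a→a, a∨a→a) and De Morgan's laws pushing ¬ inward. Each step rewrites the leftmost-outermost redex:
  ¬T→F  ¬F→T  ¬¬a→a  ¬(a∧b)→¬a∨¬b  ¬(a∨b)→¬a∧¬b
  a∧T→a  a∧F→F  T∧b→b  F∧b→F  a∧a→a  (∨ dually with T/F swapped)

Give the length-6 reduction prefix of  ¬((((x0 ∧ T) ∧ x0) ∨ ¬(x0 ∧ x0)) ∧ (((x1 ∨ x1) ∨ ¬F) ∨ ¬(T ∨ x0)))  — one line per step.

Answer: after 6 steps: ((¬x0 ∨ ¬x0) ∧ ¬¬(x0 ∧ x0)) ∨ ¬(((x1 ∨ x1) ∨ ¬F) ∨ ¬(T ∨ x0))

Working:
  start: ¬((((x0 ∧ T) ∧ x0) ∨ ¬(x0 ∧ x0)) ∧ (((x1 ∨ x1) ∨ ¬F) ∨ ¬(T ∨ x0)))
  [1] ¬(((x0 ∧ T) ∧ x0) ∨ ¬(x0 ∧ x0)) ∨ ¬(((x1 ∨ x1) ∨ ¬F) ∨ ¬(T ∨ x0))
  [2] (¬((x0 ∧ T) ∧ x0) ∧ ¬¬(x0 ∧ x0)) ∨ ¬(((x1 ∨ x1) ∨ ¬F) ∨ ¬(T ∨ x0))
  [3] ((¬(x0 ∧ T) ∨ ¬x0) ∧ ¬¬(x0 ∧ x0)) ∨ ¬(((x1 ∨ x1) ∨ ¬F) ∨ ¬(T ∨ x0))
  [4] (((¬x0 ∨ ¬T) ∨ ¬x0) ∧ ¬¬(x0 ∧ x0)) ∨ ¬(((x1 ∨ x1) ∨ ¬F) ∨ ¬(T ∨ x0))
  [5] (((¬x0 ∨ F) ∨ ¬x0) ∧ ¬¬(x0 ∧ x0)) ∨ ¬(((x1 ∨ x1) ∨ ¬F) ∨ ¬(T ∨ x0))
  [6] ((¬x0 ∨ ¬x0) ∧ ¬¬(x0 ∧ x0)) ∨ ¬(((x1 ∨ x1) ∨ ¬F) ∨ ¬(T ∨ x0))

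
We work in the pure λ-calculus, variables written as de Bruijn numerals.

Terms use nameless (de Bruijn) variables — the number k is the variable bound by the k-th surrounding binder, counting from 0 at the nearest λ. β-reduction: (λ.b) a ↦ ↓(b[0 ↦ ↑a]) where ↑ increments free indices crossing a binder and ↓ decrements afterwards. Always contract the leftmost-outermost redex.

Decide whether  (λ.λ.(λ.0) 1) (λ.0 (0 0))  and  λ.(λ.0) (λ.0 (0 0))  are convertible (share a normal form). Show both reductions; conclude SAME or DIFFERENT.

Term A:
  start: (λ.λ.(λ.0) 1) (λ.0 (0 0))
  →1  λ.(λ.0) (λ.0 (0 0))
  →2  λ.λ.0 (0 0)

Term B:
  start: λ.(λ.0) (λ.0 (0 0))
  →1  λ.λ.0 (0 0)

Answer: SAME — A ⇓ λ.λ.0 (0 0), B ⇓ λ.λ.0 (0 0)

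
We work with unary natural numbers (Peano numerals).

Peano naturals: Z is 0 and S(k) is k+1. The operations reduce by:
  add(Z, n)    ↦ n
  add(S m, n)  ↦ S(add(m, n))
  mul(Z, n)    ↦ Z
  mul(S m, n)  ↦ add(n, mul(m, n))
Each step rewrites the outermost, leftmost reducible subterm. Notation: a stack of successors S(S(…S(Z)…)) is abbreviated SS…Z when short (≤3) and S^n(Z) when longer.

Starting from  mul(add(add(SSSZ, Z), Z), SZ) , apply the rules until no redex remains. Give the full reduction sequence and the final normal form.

Answer: normal form = SSSZ  (in 18 steps)

Reduction:
  start: mul(add(add(SSSZ, Z), Z), SZ)
  →1  mul(add(S(add(SSZ, Z)), Z), SZ)
  →2  mul(S(add(add(SSZ, Z), Z)), SZ)
  →3  add(SZ, mul(add(add(SSZ, Z), Z), SZ))
  →4  S(add(Z, mul(add(add(SSZ, Z), Z), SZ)))
  →5  S(mul(add(add(SSZ, Z), Z), SZ))
  →6  S(mul(add(S(add(SZ, Z)), Z), SZ))
  →7  S(mul(S(add(add(SZ, Z), Z)), SZ))
  →8  S(add(SZ, mul(add(add(SZ, Z), Z), SZ)))
  →9  S(S(add(Z, mul(add(add(SZ, Z), Z), SZ))))
  →10  S(S(mul(add(add(SZ, Z), Z), SZ)))
  →11  S(S(mul(add(S(add(Z, Z)), Z), SZ)))
  →12  S(S(mul(S(add(add(Z, Z), Z)), SZ)))
  →13  S(S(add(SZ, mul(add(add(Z, Z), Z), SZ))))
  →14  S(S(S(add(Z, mul(add(add(Z, Z), Z), SZ)))))
  →15  S(S(S(mul(add(add(Z, Z), Z), SZ))))
  →16  S(S(S(mul(add(Z, Z), SZ))))
  →17  S(S(S(mul(Z, SZ))))
  →18  SSSZ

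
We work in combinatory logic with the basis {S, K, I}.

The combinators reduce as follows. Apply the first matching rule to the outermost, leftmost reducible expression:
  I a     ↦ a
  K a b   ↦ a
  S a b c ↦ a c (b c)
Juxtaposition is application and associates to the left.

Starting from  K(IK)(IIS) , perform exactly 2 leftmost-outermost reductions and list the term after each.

Answer: after 2 steps: K

Reduction:
  start: K(IK)(IIS)
  →1  IK
  →2  K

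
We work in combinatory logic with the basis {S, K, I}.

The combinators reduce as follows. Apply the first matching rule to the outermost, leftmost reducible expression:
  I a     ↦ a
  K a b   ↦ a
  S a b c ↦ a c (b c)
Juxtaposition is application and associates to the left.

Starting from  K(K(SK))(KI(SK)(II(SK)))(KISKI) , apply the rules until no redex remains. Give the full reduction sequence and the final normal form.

Answer: normal form = SK  (in 2 steps)

Working:
  start: K(K(SK))(KI(SK)(II(SK)))(KISKI)
  [1] K(SK)(KISKI)
  [2] SK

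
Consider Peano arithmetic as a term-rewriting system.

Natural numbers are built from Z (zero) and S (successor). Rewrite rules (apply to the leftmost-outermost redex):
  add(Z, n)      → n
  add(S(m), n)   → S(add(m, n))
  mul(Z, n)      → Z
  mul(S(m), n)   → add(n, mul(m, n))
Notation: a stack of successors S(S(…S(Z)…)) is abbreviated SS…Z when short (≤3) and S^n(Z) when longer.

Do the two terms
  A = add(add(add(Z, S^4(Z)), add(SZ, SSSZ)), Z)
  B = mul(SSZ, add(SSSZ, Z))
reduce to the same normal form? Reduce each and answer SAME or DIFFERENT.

Term A:
  start: add(add(add(Z, S^4(Z)), add(SZ, SSSZ)), Z)
  →1  add(add(S^4(Z), add(SZ, SSSZ)), Z)
  →2  add(S(add(SSSZ, add(SZ, SSSZ))), Z)
  →3  S(add(add(SSSZ, add(SZ, SSSZ)), Z))
  →4  S(add(S(add(SSZ, add(SZ, SSSZ))), Z))
  →5  S(S(add(add(SSZ, add(SZ, SSSZ)), Z)))
  →6  S(S(add(S(add(SZ, add(SZ, SSSZ))), Z)))
  →7  S(S(S(add(add(SZ, add(SZ, SSSZ)), Z))))
  →8  S(S(S(add(S(add(Z, add(SZ, SSSZ))), Z))))
  →9  S(S(S(S(add(add(Z, add(SZ, SSSZ)), Z)))))
  →10  S(S(S(S(add(add(SZ, SSSZ), Z)))))
  →11  S(S(S(S(add(S(add(Z, SSSZ)), Z)))))
  →12  S(S(S(S(S(add(add(Z, SSSZ), Z))))))
  →13  S(S(S(S(S(add(SSSZ, Z))))))
  →14  S(S(S(S(S(S(add(SSZ, Z)))))))
  →15  S(S(S(S(S(S(S(add(SZ, Z))))))))
  →16  S(S(S(S(S(S(S(S(add(Z, Z)))))))))
  →17  S^8(Z)

Term B:
  start: mul(SSZ, add(SSSZ, Z))
  →1  add(add(SSSZ, Z), mul(SZ, add(SSSZ, Z)))
  →2  add(S(add(SSZ, Z)), mul(SZ, add(SSSZ, Z)))
  →3  S(add(add(SSZ, Z), mul(SZ, add(SSSZ, Z))))
  →4  S(add(S(add(SZ, Z)), mul(SZ, add(SSSZ, Z))))
  →5  S(S(add(add(SZ, Z), mul(SZ, add(SSSZ, Z)))))
  →6  S(S(add(S(add(Z, Z)), mul(SZ, add(SSSZ, Z)))))
  →7  S(S(S(add(add(Z, Z), mul(SZ, add(SSSZ, Z))))))
  →8  S(S(S(add(Z, mul(SZ, add(SSSZ, Z))))))
  →9  S(S(S(mul(SZ, add(SSSZ, Z)))))
  →10  S(S(S(add(add(SSSZ, Z), mul(Z, add(SSSZ, Z))))))
  →11  S(S(S(add(S(add(SSZ, Z)), mul(Z, add(SSSZ, Z))))))
  →12  S(S(S(S(add(add(SSZ, Z), mul(Z, add(SSSZ, Z)))))))
  →13  S(S(S(S(add(S(add(SZ, Z)), mul(Z, add(SSSZ, Z)))))))
  →14  S(S(S(S(S(add(add(SZ, Z), mul(Z, add(SSSZ, Z))))))))
  →15  S(S(S(S(S(add(S(add(Z, Z)), mul(Z, add(SSSZ, Z))))))))
  →16  S(S(S(S(S(S(add(add(Z, Z), mul(Z, add(SSSZ, Z)))))))))
  →17  S(S(S(S(S(S(add(Z, mul(Z, add(SSSZ, Z)))))))))
  →18  S(S(S(S(S(S(mul(Z, add(SSSZ, Z))))))))
  →19  S^6(Z)

Answer: DIFFERENT — A ⇓ S^8(Z), B ⇓ S^6(Z)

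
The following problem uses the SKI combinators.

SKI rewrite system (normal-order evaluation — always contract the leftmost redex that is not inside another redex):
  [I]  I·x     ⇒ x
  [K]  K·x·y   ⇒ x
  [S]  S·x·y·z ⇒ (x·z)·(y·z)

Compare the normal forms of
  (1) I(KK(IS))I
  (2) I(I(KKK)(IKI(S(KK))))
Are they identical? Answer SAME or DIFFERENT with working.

Answer: SAME — A ⇓ KI, B ⇓ KI

Working:
Term A:
  start: I(KK(IS))I
  →1  KK(IS)I
  →2  KI

Term B:
  start: I(I(KKK)(IKI(S(KK))))
  →1  I(KKK)(IKI(S(KK)))
  →2  KKK(IKI(S(KK)))
  →3  K(IKI(S(KK)))
  →4  K(KI(S(KK)))
  →5  KI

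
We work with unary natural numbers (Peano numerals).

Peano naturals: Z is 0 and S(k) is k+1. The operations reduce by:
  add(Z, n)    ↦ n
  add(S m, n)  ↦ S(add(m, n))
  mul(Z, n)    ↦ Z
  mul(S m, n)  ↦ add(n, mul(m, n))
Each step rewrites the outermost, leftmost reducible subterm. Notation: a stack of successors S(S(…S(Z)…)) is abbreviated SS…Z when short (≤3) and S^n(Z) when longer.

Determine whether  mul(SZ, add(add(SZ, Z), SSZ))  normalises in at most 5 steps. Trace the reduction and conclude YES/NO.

  start: mul(SZ, add(add(SZ, Z), SSZ))
  →1  add(add(add(SZ, Z), SSZ), mul(Z, add(add(SZ, Z), SSZ)))
  →2  add(add(S(add(Z, Z)), SSZ), mul(Z, add(add(SZ, Z), SSZ)))
  →3  add(S(add(add(Z, Z), SSZ)), mul(Z, add(add(SZ, Z), SSZ)))
  →4  S(add(add(add(Z, Z), SSZ), mul(Z, add(add(SZ, Z), SSZ))))
  →5  S(add(add(Z, SSZ), mul(Z, add(add(SZ, Z), SSZ))))

Answer: NO — after 5 steps the term is S(add(add(Z, SSZ), mul(Z, add(add(SZ, Z), SSZ)))), not yet normal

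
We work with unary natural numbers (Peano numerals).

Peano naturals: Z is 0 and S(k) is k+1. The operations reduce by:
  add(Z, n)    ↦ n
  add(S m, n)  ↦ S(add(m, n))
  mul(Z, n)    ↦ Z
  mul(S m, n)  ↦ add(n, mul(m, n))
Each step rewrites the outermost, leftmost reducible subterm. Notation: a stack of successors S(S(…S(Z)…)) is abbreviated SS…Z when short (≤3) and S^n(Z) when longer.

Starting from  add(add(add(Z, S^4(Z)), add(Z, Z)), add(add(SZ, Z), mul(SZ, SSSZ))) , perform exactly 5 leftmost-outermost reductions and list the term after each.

  start: add(add(add(Z, S^4(Z)), add(Z, Z)), add(add(SZ, Z), mul(SZ, SSSZ)))
  step 1: add(add(S^4(Z), add(Z, Z)), add(add(SZ, Z), mul(SZ, SSSZ)))
  step 2: add(S(add(SSSZ, add(Z, Z))), add(add(SZ, Z), mul(SZ, SSSZ)))
  step 3: S(add(add(SSSZ, add(Z, Z)), add(add(SZ, Z), mul(SZ, SSSZ))))
  step 4: S(add(S(add(SSZ, add(Z, Z))), add(add(SZ, Z), mul(SZ, SSSZ))))
  step 5: S(S(add(add(SSZ, add(Z, Z)), add(add(SZ, Z), mul(SZ, SSSZ)))))

Answer: after 5 steps: S(S(add(add(SSZ, add(Z, Z)), add(add(SZ, Z), mul(SZ, SSSZ)))))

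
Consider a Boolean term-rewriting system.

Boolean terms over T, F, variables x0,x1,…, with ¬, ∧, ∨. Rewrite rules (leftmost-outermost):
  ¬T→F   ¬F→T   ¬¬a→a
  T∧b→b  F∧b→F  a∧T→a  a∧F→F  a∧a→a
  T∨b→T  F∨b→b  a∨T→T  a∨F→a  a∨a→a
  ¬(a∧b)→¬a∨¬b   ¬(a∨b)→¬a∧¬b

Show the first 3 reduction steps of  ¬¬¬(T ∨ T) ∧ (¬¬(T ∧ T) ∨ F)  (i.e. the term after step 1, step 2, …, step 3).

  start: ¬¬¬(T ∨ T) ∧ (¬¬(T ∧ T) ∨ F)
  step 1: ¬(T ∨ T) ∧ (¬¬(T ∧ T) ∨ F)
  step 2: (¬T ∧ ¬T) ∧ (¬¬(T ∧ T) ∨ F)
  step 3: ¬T ∧ (¬¬(T ∧ T) ∨ F)

Answer: after 3 steps: ¬T ∧ (¬¬(T ∧ T) ∨ F)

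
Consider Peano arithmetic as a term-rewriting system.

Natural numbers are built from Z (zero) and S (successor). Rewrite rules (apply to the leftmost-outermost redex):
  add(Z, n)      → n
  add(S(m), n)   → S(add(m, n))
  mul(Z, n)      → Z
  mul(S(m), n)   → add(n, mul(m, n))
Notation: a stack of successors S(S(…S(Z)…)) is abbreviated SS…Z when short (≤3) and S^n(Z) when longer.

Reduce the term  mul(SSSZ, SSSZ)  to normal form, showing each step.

  start: mul(SSSZ, SSSZ)
  →1  add(SSSZ, mul(SSZ, SSSZ))
  →2  S(add(SSZ, mul(SSZ, SSSZ)))
  →3  S(S(add(SZ, mul(SSZ, SSSZ))))
  →4  S(S(S(add(Z, mul(SSZ, SSSZ)))))
  →5  S(S(S(mul(SSZ, SSSZ))))
  →6  S(S(S(add(SSSZ, mul(SZ, SSSZ)))))
  →7  S(S(S(S(add(SSZ, mul(SZ, SSSZ))))))
  →8  S(S(S(S(S(add(SZ, mul(SZ, SSSZ)))))))
  →9  S(S(S(S(S(S(add(Z, mul(SZ, SSSZ))))))))
  →10  S(S(S(S(S(S(mul(SZ, SSSZ)))))))
  →11  S(S(S(S(S(S(add(SSSZ, mul(Z, SSSZ))))))))
  →12  S(S(S(S(S(S(S(add(SSZ, mul(Z, SSSZ)))))))))
  →13  S(S(S(S(S(S(S(S(add(SZ, mul(Z, SSSZ))))))))))
  →14  S(S(S(S(S(S(S(S(S(add(Z, mul(Z, SSSZ)))))))))))
  →15  S(S(S(S(S(S(S(S(S(mul(Z, SSSZ))))))))))
  →16  S^9(Z)

Answer: normal form = S^9(Z)  (in 16 steps)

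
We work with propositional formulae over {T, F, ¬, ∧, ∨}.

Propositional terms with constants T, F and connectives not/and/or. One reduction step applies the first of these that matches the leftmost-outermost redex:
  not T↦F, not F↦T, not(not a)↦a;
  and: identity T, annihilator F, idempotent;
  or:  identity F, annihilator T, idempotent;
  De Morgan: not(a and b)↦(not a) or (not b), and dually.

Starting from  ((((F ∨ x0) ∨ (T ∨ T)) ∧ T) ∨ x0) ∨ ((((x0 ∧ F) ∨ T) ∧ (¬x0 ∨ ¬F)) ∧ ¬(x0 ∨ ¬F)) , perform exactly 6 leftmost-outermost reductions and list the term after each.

Answer: after 6 steps: T

Working:
  start: ((((F ∨ x0) ∨ (T ∨ T)) ∧ T) ∨ x0) ∨ ((((x0 ∧ F) ∨ T) ∧ (¬x0 ∨ ¬F)) ∧ ¬(x0 ∨ ¬F))
  step 1: (((F ∨ x0) ∨ (T ∨ T)) ∨ x0) ∨ ((((x0 ∧ F) ∨ T) ∧ (¬x0 ∨ ¬F)) ∧ ¬(x0 ∨ ¬F))
  step 2: ((x0 ∨ (T ∨ T)) ∨ x0) ∨ ((((x0 ∧ F) ∨ T) ∧ (¬x0 ∨ ¬F)) ∧ ¬(x0 ∨ ¬F))
  step 3: ((x0 ∨ T) ∨ x0) ∨ ((((x0 ∧ F) ∨ T) ∧ (¬x0 ∨ ¬F)) ∧ ¬(x0 ∨ ¬F))
  step 4: (T ∨ x0) ∨ ((((x0 ∧ F) ∨ T) ∧ (¬x0 ∨ ¬F)) ∧ ¬(x0 ∨ ¬F))
  step 5: T ∨ ((((x0 ∧ F) ∨ T) ∧ (¬x0 ∨ ¬F)) ∧ ¬(x0 ∨ ¬F))
  step 6: T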